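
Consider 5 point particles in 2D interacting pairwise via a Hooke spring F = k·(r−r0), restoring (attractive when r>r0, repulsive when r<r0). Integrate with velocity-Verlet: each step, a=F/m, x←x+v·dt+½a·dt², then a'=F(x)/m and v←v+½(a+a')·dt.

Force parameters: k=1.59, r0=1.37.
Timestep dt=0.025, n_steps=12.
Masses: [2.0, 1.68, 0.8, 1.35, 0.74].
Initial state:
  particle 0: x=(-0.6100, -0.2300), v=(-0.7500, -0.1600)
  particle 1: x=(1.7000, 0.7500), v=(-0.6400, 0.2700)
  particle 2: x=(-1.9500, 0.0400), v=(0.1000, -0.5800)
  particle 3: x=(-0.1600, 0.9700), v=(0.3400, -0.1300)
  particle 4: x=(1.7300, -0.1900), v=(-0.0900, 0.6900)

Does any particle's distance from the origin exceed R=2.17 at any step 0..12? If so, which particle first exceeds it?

no

step 0: x0=(-0.6100, -0.2300) x1=(1.7000, 0.7500) x2=(-1.9500, 0.0400) x3=(-0.1600, 0.9700) x4=(1.7300, -0.1900)
step 1: x0=(-0.6283, -0.2339) x1=(1.6829, 0.7566) x2=(-1.9443, 0.0259) x3=(-0.1513, 0.9665) x4=(1.7251, -0.1727)
step 2: x0=(-0.6455, -0.2376) x1=(1.6634, 0.7630) x2=(-1.9322, 0.0126) x3=(-0.1420, 0.9624) x4=(1.7148, -0.1552)
step 3: x0=(-0.6617, -0.2411) x1=(1.6418, 0.7691) x2=(-1.9138, 0.0001) x3=(-0.1324, 0.9579) x4=(1.6993, -0.1377)
step 4: x0=(-0.6769, -0.2444) x1=(1.6180, 0.7750) x2=(-1.8893, -0.0115) x3=(-0.1224, 0.9528) x4=(1.6785, -0.1202)
step 5: x0=(-0.6910, -0.2475) x1=(1.5920, 0.7806) x2=(-1.8588, -0.0221) x3=(-0.1120, 0.9473) x4=(1.6528, -0.1029)
step 6: x0=(-0.7040, -0.2503) x1=(1.5639, 0.7860) x2=(-1.8225, -0.0318) x3=(-0.1014, 0.9412) x4=(1.6220, -0.0857)
step 7: x0=(-0.7159, -0.2529) x1=(1.5339, 0.7911) x2=(-1.7808, -0.0405) x3=(-0.0905, 0.9347) x4=(1.5865, -0.0688)
step 8: x0=(-0.7268, -0.2553) x1=(1.5018, 0.7959) x2=(-1.7338, -0.0481) x3=(-0.0794, 0.9278) x4=(1.5465, -0.0523)
step 9: x0=(-0.7365, -0.2575) x1=(1.4680, 0.8005) x2=(-1.6819, -0.0547) x3=(-0.0682, 0.9205) x4=(1.5020, -0.0362)
step 10: x0=(-0.7451, -0.2594) x1=(1.4323, 0.8048) x2=(-1.6255, -0.0602) x3=(-0.0568, 0.9127) x4=(1.4535, -0.0206)
step 11: x0=(-0.7526, -0.2611) x1=(1.3950, 0.8089) x2=(-1.5648, -0.0647) x3=(-0.0454, 0.9047) x4=(1.4011, -0.0056)
step 12: x0=(-0.7590, -0.2626) x1=(1.3561, 0.8128) x2=(-1.5003, -0.0680) x3=(-0.0340, 0.8963) x4=(1.3451, 0.0087)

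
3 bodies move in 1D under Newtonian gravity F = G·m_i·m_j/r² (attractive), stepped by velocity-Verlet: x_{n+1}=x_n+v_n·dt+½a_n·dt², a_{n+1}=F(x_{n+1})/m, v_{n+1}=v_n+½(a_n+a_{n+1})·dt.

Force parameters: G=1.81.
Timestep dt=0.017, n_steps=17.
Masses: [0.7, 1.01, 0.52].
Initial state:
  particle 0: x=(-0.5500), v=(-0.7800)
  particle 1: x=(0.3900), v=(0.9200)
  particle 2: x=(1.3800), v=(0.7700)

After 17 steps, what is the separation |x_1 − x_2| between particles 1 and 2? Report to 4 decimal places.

0.8544

step 0: x0=(-0.5500) x1=(0.3900) x2=(1.3800)
step 1: x0=(-0.5629) x1=(0.4056) x2=(1.3928)
step 2: x0=(-0.5752) x1=(0.4210) x2=(1.4049)
step 3: x0=(-0.5869) x1=(0.4364) x2=(1.4164)
step 4: x0=(-0.5980) x1=(0.4517) x2=(1.4273)
step 5: x0=(-0.6086) x1=(0.4670) x2=(1.4375)
step 6: x0=(-0.6186) x1=(0.4822) x2=(1.4470)
step 7: x0=(-0.6282) x1=(0.4974) x2=(1.4559)
step 8: x0=(-0.6373) x1=(0.5127) x2=(1.4642)
step 9: x0=(-0.6459) x1=(0.5279) x2=(1.4718)
step 10: x0=(-0.6540) x1=(0.5432) x2=(1.4787)
step 11: x0=(-0.6618) x1=(0.5585) x2=(1.4849)
step 12: x0=(-0.6691) x1=(0.5740) x2=(1.4904)
step 13: x0=(-0.6760) x1=(0.5895) x2=(1.4952)
step 14: x0=(-0.6825) x1=(0.6051) x2=(1.4993)
step 15: x0=(-0.6887) x1=(0.6208) x2=(1.5027)
step 16: x0=(-0.6945) x1=(0.6367) x2=(1.5053)
step 17: x0=(-0.6999) x1=(0.6527) x2=(1.5071)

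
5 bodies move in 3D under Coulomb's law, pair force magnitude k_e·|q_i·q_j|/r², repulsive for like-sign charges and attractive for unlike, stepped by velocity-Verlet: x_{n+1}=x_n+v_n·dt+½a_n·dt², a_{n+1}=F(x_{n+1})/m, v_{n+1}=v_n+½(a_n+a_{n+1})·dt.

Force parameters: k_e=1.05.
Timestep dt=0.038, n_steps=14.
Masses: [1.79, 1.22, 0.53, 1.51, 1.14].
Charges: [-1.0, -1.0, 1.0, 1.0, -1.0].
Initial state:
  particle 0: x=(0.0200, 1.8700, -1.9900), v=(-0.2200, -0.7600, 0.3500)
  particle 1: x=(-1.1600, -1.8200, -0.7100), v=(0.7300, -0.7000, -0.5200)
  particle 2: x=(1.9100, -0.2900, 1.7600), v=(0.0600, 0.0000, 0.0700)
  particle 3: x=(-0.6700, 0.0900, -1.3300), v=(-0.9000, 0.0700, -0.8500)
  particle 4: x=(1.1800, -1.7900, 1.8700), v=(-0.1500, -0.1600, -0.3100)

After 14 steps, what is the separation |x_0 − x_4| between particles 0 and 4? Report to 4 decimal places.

step 0: x0=(0.0200, 1.8700, -1.9900) x1=(-1.1600, -1.8200, -0.7100) x2=(1.9100, -0.2900, 1.7600) x3=(-0.6700, 0.0900, -1.3300) x4=(1.1800, -1.7900, 1.8700)
step 1: x0=(0.0116, 1.8411, -1.9767) x1=(-1.1322, -1.8465, -0.7298) x2=(1.9120, -0.2905, 1.7627) x3=(-0.7042, 0.0926, -1.3623) x4=(1.1744, -1.7959, 1.8582)
step 2: x0=(0.0032, 1.8120, -1.9633) x1=(-1.1045, -1.8728, -0.7497) x2=(1.9136, -0.2919, 1.7653) x3=(-0.7384, 0.0953, -1.3946) x4=(1.1691, -1.8013, 1.8465)
step 3: x0=(-0.0053, 1.7827, -1.9498) x1=(-1.0767, -1.8988, -0.7697) x2=(1.9146, -0.2942, 1.7679) x3=(-0.7725, 0.0979, -1.4269) x4=(1.1641, -1.8063, 1.8348)
step 4: x0=(-0.0139, 1.7534, -1.9363) x1=(-1.0489, -1.9246, -0.7898) x2=(1.9151, -0.2974, 1.7705) x3=(-0.8065, 0.1006, -1.4593) x4=(1.1593, -1.8109, 1.8231)
step 5: x0=(-0.0225, 1.7238, -1.9228) x1=(-1.0211, -1.9503, -0.8101) x2=(1.9151, -0.3015, 1.7731) x3=(-0.8405, 0.1032, -1.4916) x4=(1.1547, -1.8151, 1.8115)
step 6: x0=(-0.0312, 1.6941, -1.9091) x1=(-0.9934, -1.9757, -0.8304) x2=(1.9146, -0.3066, 1.7756) x3=(-0.8743, 0.1059, -1.5239) x4=(1.1504, -1.8188, 1.8000)
step 7: x0=(-0.0401, 1.6643, -1.8955) x1=(-0.9657, -2.0009, -0.8508) x2=(1.9135, -0.3125, 1.7780) x3=(-0.9081, 0.1087, -1.5563) x4=(1.1464, -1.8221, 1.7885)
step 8: x0=(-0.0490, 1.6342, -1.8818) x1=(-0.9380, -2.0260, -0.8713) x2=(1.9120, -0.3194, 1.7803) x3=(-0.9417, 0.1115, -1.5886) x4=(1.1426, -1.8251, 1.7770)
step 9: x0=(-0.0580, 1.6041, -1.8680) x1=(-0.9103, -2.0509, -0.8919) x2=(1.9099, -0.3272, 1.7825) x3=(-0.9752, 0.1143, -1.6209) x4=(1.1391, -1.8276, 1.7657)
step 10: x0=(-0.0672, 1.5737, -1.8543) x1=(-0.8827, -2.0756, -0.9126) x2=(1.9073, -0.3359, 1.7846) x3=(-1.0085, 0.1172, -1.6532) x4=(1.1359, -1.8296, 1.7544)
step 11: x0=(-0.0764, 1.5432, -1.8405) x1=(-0.8552, -2.1002, -0.9334) x2=(1.9042, -0.3455, 1.7866) x3=(-1.0416, 0.1202, -1.6855) x4=(1.1329, -1.8313, 1.7433)
step 12: x0=(-0.0858, 1.5124, -1.8266) x1=(-0.8277, -2.1246, -0.9543) x2=(1.9005, -0.3560, 1.7885) x3=(-1.0745, 0.1233, -1.7177) x4=(1.1302, -1.8325, 1.7322)
step 13: x0=(-0.0954, 1.4816, -1.8128) x1=(-0.8002, -2.1488, -0.9753) x2=(1.8962, -0.3675, 1.7902) x3=(-1.1073, 0.1265, -1.7499) x4=(1.1278, -1.8333, 1.7212)
step 14: x0=(-0.1051, 1.4505, -1.7990) x1=(-0.7728, -2.1729, -0.9964) x2=(1.8914, -0.3799, 1.7918) x3=(-1.1398, 0.1298, -1.7821) x4=(1.1256, -1.8337, 1.7103)

4.9614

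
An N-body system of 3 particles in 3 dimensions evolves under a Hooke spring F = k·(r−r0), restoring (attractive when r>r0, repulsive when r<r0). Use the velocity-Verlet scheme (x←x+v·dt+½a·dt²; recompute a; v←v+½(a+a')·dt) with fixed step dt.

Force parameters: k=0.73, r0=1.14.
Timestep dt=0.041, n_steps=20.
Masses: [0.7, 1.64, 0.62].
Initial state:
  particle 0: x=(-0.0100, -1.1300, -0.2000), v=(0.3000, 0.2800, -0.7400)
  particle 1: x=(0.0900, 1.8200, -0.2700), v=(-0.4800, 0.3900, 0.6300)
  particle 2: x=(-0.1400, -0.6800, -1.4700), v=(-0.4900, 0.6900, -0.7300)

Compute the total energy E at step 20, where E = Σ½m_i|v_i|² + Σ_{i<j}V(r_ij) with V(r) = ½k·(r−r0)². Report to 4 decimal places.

step 0: x0=(-0.0100, -1.1300, -0.2000) x1=(0.0900, 1.8200, -0.2700) x2=(-0.1400, -0.6800, -1.4700)
step 1: x0=(0.0023, -1.1169, -0.2306) x1=(0.0702, 1.8348, -0.2444) x2=(-0.1599, -0.6503, -1.4990)
step 2: x0=(0.0147, -1.1004, -0.2615) x1=(0.0504, 1.8471, -0.2194) x2=(-0.1795, -0.6179, -1.5262)
step 3: x0=(0.0270, -1.0807, -0.2927) x1=(0.0304, 1.8569, -0.1950) x2=(-0.1988, -0.5827, -1.5514)
step 4: x0=(0.0393, -1.0576, -0.3243) x1=(0.0102, 1.8644, -0.1712) x2=(-0.2178, -0.5448, -1.5746)
step 5: x0=(0.0515, -1.0313, -0.3560) x1=(-0.0100, 1.8694, -0.1481) x2=(-0.2363, -0.5043, -1.5957)
step 6: x0=(0.0635, -1.0017, -0.3879) x1=(-0.0302, 1.8720, -0.1257) x2=(-0.2546, -0.4612, -1.6147)
step 7: x0=(0.0753, -0.9689, -0.4199) x1=(-0.0505, 1.8724, -0.1041) x2=(-0.2724, -0.4155, -1.6315)
step 8: x0=(0.0869, -0.9330, -0.4519) x1=(-0.0709, 1.8704, -0.0834) x2=(-0.2899, -0.3674, -1.6462)
step 9: x0=(0.0982, -0.8939, -0.4839) x1=(-0.0913, 1.8662, -0.0634) x2=(-0.3070, -0.3169, -1.6587)
step 10: x0=(0.1092, -0.8518, -0.5157) x1=(-0.1117, 1.8599, -0.0444) x2=(-0.3237, -0.2640, -1.6689)
step 11: x0=(0.1199, -0.8068, -0.5475) x1=(-0.1321, 1.8514, -0.0263) x2=(-0.3400, -0.2090, -1.6769)
step 12: x0=(0.1301, -0.7588, -0.5790) x1=(-0.1525, 1.8409, -0.0090) x2=(-0.3560, -0.1518, -1.6827)
step 13: x0=(0.1400, -0.7081, -0.6103) x1=(-0.1728, 1.8284, 0.0072) x2=(-0.3715, -0.0926, -1.6863)
step 14: x0=(0.1494, -0.6547, -0.6412) x1=(-0.1931, 1.8141, 0.0225) x2=(-0.3867, -0.0314, -1.6877)
step 15: x0=(0.1583, -0.5987, -0.6717) x1=(-0.2133, 1.7980, 0.0368) x2=(-0.4016, 0.0316, -1.6869)
step 16: x0=(0.1667, -0.5403, -0.7018) x1=(-0.2335, 1.7802, 0.0501) x2=(-0.4160, 0.0963, -1.6840)
step 17: x0=(0.1746, -0.4795, -0.7314) x1=(-0.2535, 1.7608, 0.0625) x2=(-0.4302, 0.1626, -1.6791)
step 18: x0=(0.1820, -0.4166, -0.7605) x1=(-0.2735, 1.7399, 0.0738) x2=(-0.4440, 0.2304, -1.6721)
step 19: x0=(0.1889, -0.3515, -0.7890) x1=(-0.2933, 1.7175, 0.0842) x2=(-0.4575, 0.2995, -1.6632)
step 20: x0=(0.1952, -0.2845, -0.8169) x1=(-0.3131, 1.6939, 0.0936) x2=(-0.4707, 0.3700, -1.6525)
step 0 velocities: v0=(0.3000, 0.2800, -0.7400) v1=(-0.4800, 0.3900, 0.6300) v2=(-0.4900, 0.6900, -0.7300)
step 0: KE=1.2769, PE=2.2006, E=3.4775
step 20 velocities: v0=(0.1477, 1.6558, -0.6720) v1=(-0.4795, -0.5911, 0.2172) v2=(-0.3193, 1.7317, 0.2852)
step 20: KE=2.6255, PE=0.8511, E=3.4766

3.4766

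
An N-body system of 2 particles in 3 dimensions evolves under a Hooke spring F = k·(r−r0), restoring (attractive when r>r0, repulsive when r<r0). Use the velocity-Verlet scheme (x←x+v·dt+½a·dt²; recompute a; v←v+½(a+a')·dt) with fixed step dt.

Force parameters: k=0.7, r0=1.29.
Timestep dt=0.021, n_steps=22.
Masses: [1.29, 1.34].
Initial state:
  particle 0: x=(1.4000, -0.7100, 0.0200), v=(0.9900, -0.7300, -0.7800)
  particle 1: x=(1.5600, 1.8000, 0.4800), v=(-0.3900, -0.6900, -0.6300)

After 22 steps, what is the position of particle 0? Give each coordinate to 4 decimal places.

(1.8559, -0.9761, -0.3267)

step 0: x0=(1.4000, -0.7100, 0.0200) x1=(1.5600, 1.8000, 0.4800)
step 1: x0=(1.4208, -0.7252, 0.0036) x1=(1.5518, 1.7854, 0.4667)
step 2: x0=(1.4416, -0.7401, -0.0127) x1=(1.5436, 1.7704, 0.4534)
step 3: x0=(1.4624, -0.7547, -0.0289) x1=(1.5354, 1.7552, 0.4401)
step 4: x0=(1.4833, -0.7689, -0.0451) x1=(1.5271, 1.7397, 0.4267)
step 5: x0=(1.5041, -0.7829, -0.0612) x1=(1.5189, 1.7240, 0.4132)
step 6: x0=(1.5250, -0.7966, -0.0773) x1=(1.5106, 1.7079, 0.3997)
step 7: x0=(1.5458, -0.8100, -0.0933) x1=(1.5024, 1.6916, 0.3861)
step 8: x0=(1.5666, -0.8231, -0.1093) x1=(1.4942, 1.6749, 0.3725)
step 9: x0=(1.5875, -0.8359, -0.1252) x1=(1.4859, 1.6580, 0.3588)
step 10: x0=(1.6083, -0.8485, -0.1410) x1=(1.4777, 1.6408, 0.3450)
step 11: x0=(1.6291, -0.8607, -0.1568) x1=(1.4695, 1.6233, 0.3312)
step 12: x0=(1.6499, -0.8726, -0.1725) x1=(1.4614, 1.6056, 0.3174)
step 13: x0=(1.6706, -0.8842, -0.1882) x1=(1.4532, 1.5875, 0.3035)
step 14: x0=(1.6914, -0.8956, -0.2038) x1=(1.4451, 1.5692, 0.2895)
step 15: x0=(1.7121, -0.9067, -0.2194) x1=(1.4369, 1.5506, 0.2755)
step 16: x0=(1.7327, -0.9174, -0.2349) x1=(1.4289, 1.5317, 0.2614)
step 17: x0=(1.7534, -0.9279, -0.2503) x1=(1.4208, 1.5126, 0.2473)
step 18: x0=(1.7740, -0.9381, -0.2657) x1=(1.4128, 1.4931, 0.2331)
step 19: x0=(1.7945, -0.9480, -0.2811) x1=(1.4049, 1.4734, 0.2189)
step 20: x0=(1.8150, -0.9577, -0.2963) x1=(1.3969, 1.4535, 0.2046)
step 21: x0=(1.8355, -0.9670, -0.3115) x1=(1.3891, 1.4332, 0.1902)
step 22: x0=(1.8559, -0.9761, -0.3267) x1=(1.3812, 1.4127, 0.1758)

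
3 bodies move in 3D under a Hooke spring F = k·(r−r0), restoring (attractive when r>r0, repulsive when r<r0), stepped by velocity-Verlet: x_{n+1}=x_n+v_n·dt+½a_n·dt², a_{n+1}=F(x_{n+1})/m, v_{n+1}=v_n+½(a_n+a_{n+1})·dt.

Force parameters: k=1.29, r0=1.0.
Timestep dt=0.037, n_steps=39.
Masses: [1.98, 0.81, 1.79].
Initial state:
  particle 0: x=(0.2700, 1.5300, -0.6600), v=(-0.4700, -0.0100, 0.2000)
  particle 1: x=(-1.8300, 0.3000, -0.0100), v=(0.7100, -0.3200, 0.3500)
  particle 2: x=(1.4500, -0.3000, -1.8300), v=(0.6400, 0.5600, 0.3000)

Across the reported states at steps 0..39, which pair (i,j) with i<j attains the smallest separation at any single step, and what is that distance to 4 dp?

pair (1,2), distance 0.4906

step 0: x0=(0.2700, 1.5300, -0.6600) x1=(-1.8300, 0.3000, -0.0100) x2=(1.4500, -0.3000, -1.8300)
step 1: x0=(0.2524, 1.5288, -0.6527) x1=(-1.7997, 0.2885, 0.0011) x2=(1.4721, -0.2785, -1.8179)
step 2: x0=(0.2343, 1.5260, -0.6457) x1=(-1.7615, 0.2777, 0.0084) x2=(1.4912, -0.2556, -1.8038)
step 3: x0=(0.2158, 1.5216, -0.6390) x1=(-1.7155, 0.2676, 0.0119) x2=(1.5071, -0.2312, -1.7877)
step 4: x0=(0.1970, 1.5156, -0.6326) x1=(-1.6619, 0.2584, 0.0118) x2=(1.5200, -0.2054, -1.7696)
step 5: x0=(0.1780, 1.5081, -0.6264) x1=(-1.6010, 0.2499, 0.0080) x2=(1.5298, -0.1783, -1.7496)
step 6: x0=(0.1588, 1.4990, -0.6205) x1=(-1.5330, 0.2424, 0.0006) x2=(1.5366, -0.1499, -1.7277)
step 7: x0=(0.1394, 1.4885, -0.6148) x1=(-1.4581, 0.2357, -0.0101) x2=(1.5405, -0.1203, -1.7039)
step 8: x0=(0.1201, 1.4765, -0.6095) x1=(-1.3767, 0.2299, -0.0242) x2=(1.5414, -0.0895, -1.6783)
step 9: x0=(0.1008, 1.4632, -0.6044) x1=(-1.2892, 0.2250, -0.0415) x2=(1.5394, -0.0576, -1.6509)
step 10: x0=(0.0816, 1.4486, -0.5997) x1=(-1.1960, 0.2210, -0.0618) x2=(1.5348, -0.0246, -1.6219)
step 11: x0=(0.0627, 1.4327, -0.5952) x1=(-1.0974, 0.2178, -0.0850) x2=(1.5275, 0.0093, -1.5912)
step 12: x0=(0.0440, 1.4156, -0.5910) x1=(-0.9939, 0.2155, -0.1108) x2=(1.5176, 0.0442, -1.5590)
step 13: x0=(0.0257, 1.3974, -0.5871) x1=(-0.8859, 0.2140, -0.1391) x2=(1.5053, 0.0799, -1.5253)
step 14: x0=(0.0079, 1.3783, -0.5836) x1=(-0.7739, 0.2132, -0.1698) x2=(1.4907, 0.1165, -1.4902)
step 15: x0=(-0.0095, 1.3582, -0.5803) x1=(-0.6582, 0.2131, -0.2024) x2=(1.4739, 0.1537, -1.4539)
step 16: x0=(-0.0264, 1.3372, -0.5774) x1=(-0.5395, 0.2135, -0.2370) x2=(1.4552, 0.1916, -1.4163)
step 17: x0=(-0.0427, 1.3155, -0.5748) x1=(-0.4180, 0.2145, -0.2731) x2=(1.4345, 0.2301, -1.3777)
step 18: x0=(-0.0583, 1.2932, -0.5725) x1=(-0.2941, 0.2159, -0.3107) x2=(1.4121, 0.2692, -1.3381)
step 19: x0=(-0.0734, 1.2703, -0.5705) x1=(-0.1684, 0.2177, -0.3494) x2=(1.3882, 0.3087, -1.2976)
step 20: x0=(-0.0878, 1.2469, -0.5688) x1=(-0.0412, 0.2197, -0.3891) x2=(1.3630, 0.3486, -1.2564)
step 21: x0=(-0.1017, 1.2231, -0.5674) x1=(0.0873, 0.2219, -0.4296) x2=(1.3365, 0.3888, -1.2145)
step 22: x0=(-0.1150, 1.1990, -0.5662) x1=(0.2167, 0.2243, -0.4706) x2=(1.3090, 0.4294, -1.1721)
step 23: x0=(-0.1277, 1.1745, -0.5653) x1=(0.3466, 0.2269, -0.5120) x2=(1.2806, 0.4702, -1.1292)
step 24: x0=(-0.1399, 1.1498, -0.5645) x1=(0.4767, 0.2296, -0.5536) x2=(1.2516, 0.5113, -1.0861)
step 25: x0=(-0.1516, 1.1247, -0.5640) x1=(0.6066, 0.2325, -0.5952) x2=(1.2221, 0.5526, -1.0428)
step 26: x0=(-0.1628, 1.0994, -0.5635) x1=(0.7360, 0.2356, -0.6366) x2=(1.1922, 0.5942, -0.9994)
step 27: x0=(-0.1733, 1.0737, -0.5633) x1=(0.8646, 0.2387, -0.6775) x2=(1.1620, 0.6362, -0.9560)
step 28: x0=(-0.1833, 1.0478, -0.5631) x1=(0.9921, 0.2416, -0.7180) x2=(1.1317, 0.6785, -0.9127)
step 29: x0=(-0.1926, 1.0215, -0.5631) x1=(1.1185, 0.2441, -0.7579) x2=(1.1011, 0.7214, -0.8695)
step 30: x0=(-0.2012, 0.9949, -0.5633) x1=(1.2440, 0.2460, -0.7974) x2=(1.0702, 0.7649, -0.8263)
step 31: x0=(-0.2090, 0.9680, -0.5635) x1=(1.3685, 0.2477, -0.8366) x2=(1.0388, 0.8089, -0.7831)
step 32: x0=(-0.2160, 0.9408, -0.5639) x1=(1.4920, 0.2494, -0.8757) x2=(1.0070, 0.8531, -0.7399)
step 33: x0=(-0.2221, 0.9133, -0.5645) x1=(1.6140, 0.2515, -0.9145) x2=(0.9748, 0.8976, -0.6965)
step 34: x0=(-0.2271, 0.8855, -0.5653) x1=(1.7341, 0.2541, -0.9530) x2=(0.9424, 0.9421, -0.6531)
step 35: x0=(-0.2311, 0.8574, -0.5662) x1=(1.8518, 0.2577, -0.9910) x2=(0.9098, 0.9865, -0.6097)
step 36: x0=(-0.2339, 0.8290, -0.5674) x1=(1.9666, 0.2622, -1.0283) x2=(0.8773, 1.0308, -0.5664)
step 37: x0=(-0.2356, 0.8004, -0.5688) x1=(2.0781, 0.2679, -1.0647) x2=(0.8450, 1.0749, -0.5233)
step 38: x0=(-0.2359, 0.7715, -0.5704) x1=(2.1855, 0.2750, -1.1001) x2=(0.8131, 1.1186, -0.4803)
step 39: x0=(-0.2348, 0.7423, -0.5723) x1=(2.2886, 0.2835, -1.1342) x2=(0.7816, 1.1619, -0.4376)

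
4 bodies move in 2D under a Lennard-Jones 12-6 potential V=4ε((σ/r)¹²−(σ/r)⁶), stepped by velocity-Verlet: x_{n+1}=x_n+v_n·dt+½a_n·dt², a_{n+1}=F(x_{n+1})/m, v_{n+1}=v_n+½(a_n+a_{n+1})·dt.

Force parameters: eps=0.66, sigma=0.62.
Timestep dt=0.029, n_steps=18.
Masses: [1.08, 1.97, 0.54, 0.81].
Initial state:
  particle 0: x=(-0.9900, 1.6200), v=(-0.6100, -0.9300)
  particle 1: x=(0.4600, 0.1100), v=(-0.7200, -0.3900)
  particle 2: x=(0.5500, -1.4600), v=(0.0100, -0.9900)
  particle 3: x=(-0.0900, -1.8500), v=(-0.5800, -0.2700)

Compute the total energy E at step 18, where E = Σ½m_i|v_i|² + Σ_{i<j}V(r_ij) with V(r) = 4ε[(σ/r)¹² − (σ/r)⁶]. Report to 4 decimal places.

1.1691

step 0: x0=(-0.9900, 1.6200) x1=(0.4600, 0.1100) x2=(0.5500, -1.4600) x3=(-0.0900, -1.8500)
step 1: x0=(-1.0077, 1.5930) x1=(0.4391, 0.0987) x2=(0.5487, -1.4897) x3=(-0.1057, -1.8572)
step 2: x0=(-1.0254, 1.5661) x1=(0.4182, 0.0873) x2=(0.5440, -1.5211) x3=(-0.1193, -1.8631)
step 3: x0=(-1.0431, 1.5391) x1=(0.3974, 0.0760) x2=(0.5361, -1.5543) x3=(-0.1306, -1.8679)
step 4: x0=(-1.0607, 1.5121) x1=(0.3765, 0.0646) x2=(0.5250, -1.5888) x3=(-0.1398, -1.8717)
step 5: x0=(-1.0784, 1.4851) x1=(0.3556, 0.0533) x2=(0.5114, -1.6244) x3=(-0.1474, -1.8747)
step 6: x0=(-1.0961, 1.4581) x1=(0.3347, 0.0419) x2=(0.4966, -1.6604) x3=(-0.1542, -1.8775)
step 7: x0=(-1.1138, 1.4311) x1=(0.3138, 0.0305) x2=(0.4836, -1.6958) x3=(-0.1621, -1.8807)
step 8: x0=(-1.1314, 1.4041) x1=(0.2929, 0.0191) x2=(0.4757, -1.7296) x3=(-0.1735, -1.8848)
step 9: x0=(-1.1491, 1.3771) x1=(0.2720, 0.0077) x2=(0.4744, -1.7619) x3=(-0.1893, -1.8900)
step 10: x0=(-1.1667, 1.3501) x1=(0.2511, -0.0038) x2=(0.4772, -1.7934) x3=(-0.2077, -1.8956)
step 11: x0=(-1.1844, 1.3231) x1=(0.2302, -0.0152) x2=(0.4805, -1.8247) x3=(-0.2266, -1.9014)
step 12: x0=(-1.2020, 1.2961) x1=(0.2093, -0.0266) x2=(0.4819, -1.8563) x3=(-0.2442, -1.9069)
step 13: x0=(-1.2197, 1.2691) x1=(0.1884, -0.0381) x2=(0.4804, -1.8880) x3=(-0.2598, -1.9124)
step 14: x0=(-1.2373, 1.2421) x1=(0.1675, -0.0495) x2=(0.4752, -1.9198) x3=(-0.2730, -1.9177)
step 15: x0=(-1.2549, 1.2150) x1=(0.1466, -0.0609) x2=(0.4663, -1.9516) x3=(-0.2836, -1.9231)
step 16: x0=(-1.2726, 1.1880) x1=(0.1257, -0.0724) x2=(0.4536, -1.9833) x3=(-0.2918, -1.9285)
step 17: x0=(-1.2902, 1.1609) x1=(0.1048, -0.0839) x2=(0.4371, -2.0146) x3=(-0.2974, -1.9341)
step 18: x0=(-1.3078, 1.1339) x1=(0.0838, -0.0953) x2=(0.4171, -2.0456) x3=(-0.3008, -1.9400)
step 0 velocities: v0=(-0.6100, -0.9300) v1=(-0.7200, -0.3900) v2=(0.0100, -0.9900) v3=(-0.5800, -0.2700)
step 0: KE=1.7588, PE=-0.5889, E=1.1700
step 18 velocities: v0=(-0.6072, -0.9328) v1=(-0.7215, -0.3954) v2=(-0.7385, -1.0600) v3=(-0.0810, -0.2064)
step 18: KE=1.8063, PE=-0.6372, E=1.1691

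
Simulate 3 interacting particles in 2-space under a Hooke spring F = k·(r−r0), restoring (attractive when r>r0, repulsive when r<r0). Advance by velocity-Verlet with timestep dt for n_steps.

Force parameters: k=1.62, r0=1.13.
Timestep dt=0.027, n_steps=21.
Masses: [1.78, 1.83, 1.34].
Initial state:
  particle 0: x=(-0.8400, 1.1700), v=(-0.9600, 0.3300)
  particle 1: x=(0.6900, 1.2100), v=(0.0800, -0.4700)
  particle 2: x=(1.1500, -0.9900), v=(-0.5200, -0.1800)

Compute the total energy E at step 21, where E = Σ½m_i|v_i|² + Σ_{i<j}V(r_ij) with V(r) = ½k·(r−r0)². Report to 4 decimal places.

5.1133

step 0: x0=(-0.8400, 1.1700) x1=(0.6900, 1.2100) x2=(1.1500, -0.9900)
step 1: x0=(-0.8654, 1.1785) x1=(0.6921, 1.1970) x2=(1.1353, -0.9938)
step 2: x0=(-0.8897, 1.1861) x1=(0.6941, 1.1832) x2=(1.1194, -0.9954)
step 3: x0=(-0.9128, 1.1927) x1=(0.6959, 1.1688) x2=(1.1021, -0.9950)
step 4: x0=(-0.9348, 1.1985) x1=(0.6975, 1.1537) x2=(1.0836, -0.9924)
step 5: x0=(-0.9557, 1.2034) x1=(0.6989, 1.1379) x2=(1.0638, -0.9877)
step 6: x0=(-0.9753, 1.2074) x1=(0.7001, 1.1215) x2=(1.0428, -0.9809)
step 7: x0=(-0.9938, 1.2104) x1=(0.7011, 1.1044) x2=(1.0205, -0.9720)
step 8: x0=(-1.0110, 1.2125) x1=(0.7018, 1.0868) x2=(0.9970, -0.9611)
step 9: x0=(-1.0271, 1.2137) x1=(0.7022, 1.0686) x2=(0.9722, -0.9482)
step 10: x0=(-1.0419, 1.2140) x1=(0.7022, 1.0499) x2=(0.9463, -0.9333)
step 11: x0=(-1.0555, 1.2134) x1=(0.7020, 1.0306) x2=(0.9192, -0.9165)
step 12: x0=(-1.0679, 1.2118) x1=(0.7014, 1.0109) x2=(0.8910, -0.8978)
step 13: x0=(-1.0791, 1.2094) x1=(0.7004, 0.9906) x2=(0.8616, -0.8774)
step 14: x0=(-1.0891, 1.2061) x1=(0.6990, 0.9700) x2=(0.8312, -0.8551)
step 15: x0=(-1.0978, 1.2019) x1=(0.6973, 0.9490) x2=(0.7997, -0.8312)
step 16: x0=(-1.1054, 1.1968) x1=(0.6951, 0.9276) x2=(0.7672, -0.8056)
step 17: x0=(-1.1117, 1.1909) x1=(0.6925, 0.9059) x2=(0.7336, -0.7784)
step 18: x0=(-1.1170, 1.1841) x1=(0.6895, 0.8839) x2=(0.6992, -0.7497)
step 19: x0=(-1.1210, 1.1766) x1=(0.6860, 0.8616) x2=(0.6638, -0.7197)
step 20: x0=(-1.1239, 1.1682) x1=(0.6821, 0.8391) x2=(0.6275, -0.6882)
step 21: x0=(-1.1257, 1.1591) x1=(0.6777, 0.8165) x2=(0.5904, -0.6555)
step 0 velocities: v0=(-0.9600, 0.3300) v1=(0.0800, -0.4700) v2=(-0.5200, -0.1800)
step 0: KE=1.3280, PE=3.7863, E=5.1143
step 21 velocities: v0=(-0.0472, -0.3518) v1=(-0.1707, -0.8411) v2=(-1.3902, 1.2325)
step 21: KE=3.0988, PE=2.0145, E=5.1133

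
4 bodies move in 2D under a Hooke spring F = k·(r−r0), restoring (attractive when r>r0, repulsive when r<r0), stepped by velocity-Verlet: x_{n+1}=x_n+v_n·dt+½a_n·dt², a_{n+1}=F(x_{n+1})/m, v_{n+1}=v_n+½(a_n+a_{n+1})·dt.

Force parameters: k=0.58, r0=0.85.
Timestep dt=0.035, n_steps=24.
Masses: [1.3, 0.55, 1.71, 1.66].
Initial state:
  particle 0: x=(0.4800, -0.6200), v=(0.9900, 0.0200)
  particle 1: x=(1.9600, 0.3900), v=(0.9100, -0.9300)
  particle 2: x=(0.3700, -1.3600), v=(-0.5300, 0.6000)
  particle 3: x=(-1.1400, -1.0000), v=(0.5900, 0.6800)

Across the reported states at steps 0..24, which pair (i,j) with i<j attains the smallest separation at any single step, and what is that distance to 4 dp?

step 0: x0=(0.4800, -0.6200) x1=(1.9600, 0.3900) x2=(0.3700, -1.3600) x3=(-1.1400, -1.0000)
step 1: x0=(0.5147, -0.6192) x1=(1.9892, 0.3557) x2=(0.3515, -1.3388) x3=(-1.1185, -0.9760)
step 2: x0=(0.5493, -0.6181) x1=(2.0130, 0.3181) x2=(0.3332, -1.3170) x3=(-1.0955, -0.9515)
step 3: x0=(0.5839, -0.6168) x1=(2.0315, 0.2773) x2=(0.3150, -1.2949) x3=(-1.0708, -0.9266)
step 4: x0=(0.6185, -0.6153) x1=(2.0447, 0.2334) x2=(0.2971, -1.2723) x3=(-1.0445, -0.9014)
step 5: x0=(0.6531, -0.6136) x1=(2.0526, 0.1867) x2=(0.2794, -1.2493) x3=(-1.0167, -0.8758)
step 6: x0=(0.6876, -0.6117) x1=(2.0552, 0.1374) x2=(0.2619, -1.2259) x3=(-0.9874, -0.8498)
step 7: x0=(0.7220, -0.6096) x1=(2.0528, 0.0855) x2=(0.2446, -1.2021) x3=(-0.9565, -0.8236)
step 8: x0=(0.7563, -0.6074) x1=(2.0453, 0.0314) x2=(0.2277, -1.1780) x3=(-0.9242, -0.7970)
step 9: x0=(0.7905, -0.6050) x1=(2.0329, -0.0248) x2=(0.2110, -1.1535) x3=(-0.8905, -0.7703)
step 10: x0=(0.8244, -0.6026) x1=(2.0158, -0.0828) x2=(0.1947, -1.1287) x3=(-0.8553, -0.7433)
step 11: x0=(0.8582, -0.6001) x1=(1.9941, -0.1425) x2=(0.1787, -1.1037) x3=(-0.8189, -0.7161)
step 12: x0=(0.8917, -0.5975) x1=(1.9680, -0.2036) x2=(0.1631, -1.0784) x3=(-0.7811, -0.6887)
step 13: x0=(0.9249, -0.5949) x1=(1.9377, -0.2659) x2=(0.1478, -1.0528) x3=(-0.7421, -0.6612)
step 14: x0=(0.9577, -0.5923) x1=(1.9035, -0.3292) x2=(0.1329, -1.0270) x3=(-0.7020, -0.6336)
step 15: x0=(0.9902, -0.5898) x1=(1.8656, -0.3934) x2=(0.1184, -1.0010) x3=(-0.6607, -0.6059)
step 16: x0=(1.0221, -0.5872) x1=(1.8243, -0.4581) x2=(0.1044, -0.9749) x3=(-0.6183, -0.5782)
step 17: x0=(1.0535, -0.5847) x1=(1.7797, -0.5234) x2=(0.0908, -0.9487) x3=(-0.5749, -0.5504)
step 18: x0=(1.0844, -0.5822) x1=(1.7323, -0.5889) x2=(0.0776, -0.9223) x3=(-0.5306, -0.5226)
step 19: x0=(1.1146, -0.5797) x1=(1.6822, -0.6545) x2=(0.0650, -0.8959) x3=(-0.4854, -0.4948)
step 20: x0=(1.1441, -0.5773) x1=(1.6298, -0.7202) x2=(0.0528, -0.8694) x3=(-0.4393, -0.4671)
step 21: x0=(1.1729, -0.5748) x1=(1.5753, -0.7860) x2=(0.0411, -0.8429) x3=(-0.3925, -0.4393)
step 22: x0=(1.2009, -0.5722) x1=(1.5189, -0.8518) x2=(0.0298, -0.8165) x3=(-0.3450, -0.4116)
step 23: x0=(1.2282, -0.5694) x1=(1.4607, -0.9176) x2=(0.0191, -0.7901) x3=(-0.2968, -0.3839)
step 24: x0=(1.2548, -0.5664) x1=(1.4008, -0.9834) x2=(0.0088, -0.7638) x3=(-0.2480, -0.3563)

pair (0,1), distance 0.4186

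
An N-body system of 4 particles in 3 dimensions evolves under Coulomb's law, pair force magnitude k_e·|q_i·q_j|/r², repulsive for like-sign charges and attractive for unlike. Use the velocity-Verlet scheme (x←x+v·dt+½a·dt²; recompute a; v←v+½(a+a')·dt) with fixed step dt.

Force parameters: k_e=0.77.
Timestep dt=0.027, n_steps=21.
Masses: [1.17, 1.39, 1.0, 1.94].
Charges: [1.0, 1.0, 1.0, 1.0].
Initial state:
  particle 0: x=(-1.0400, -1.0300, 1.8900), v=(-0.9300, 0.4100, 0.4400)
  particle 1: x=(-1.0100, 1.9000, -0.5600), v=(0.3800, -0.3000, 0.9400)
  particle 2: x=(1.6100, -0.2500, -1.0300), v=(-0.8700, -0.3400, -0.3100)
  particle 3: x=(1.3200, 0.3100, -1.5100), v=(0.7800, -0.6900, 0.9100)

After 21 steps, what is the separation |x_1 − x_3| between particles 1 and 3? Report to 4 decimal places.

3.2618

step 0: x0=(-1.0400, -1.0300, 1.8900) x1=(-1.0100, 1.9000, -0.5600) x2=(1.6100, -0.2500, -1.0300) x3=(1.3200, 0.3100, -1.5100)
step 1: x0=(-1.0651, -1.0189, 1.9019) x1=(-0.9998, 1.8919, -0.5346) x2=(1.5867, -0.2595, -1.0381) x3=(1.3410, 0.2915, -1.4856)
step 2: x0=(-1.0903, -1.0079, 1.9139) x1=(-0.9896, 1.8839, -0.5092) x2=(1.5638, -0.2698, -1.0457) x3=(1.3619, 0.2734, -1.4615)
step 3: x0=(-1.1155, -0.9970, 1.9259) x1=(-0.9795, 1.8760, -0.4839) x2=(1.5413, -0.2809, -1.0526) x3=(1.3826, 0.2557, -1.4378)
step 4: x0=(-1.1407, -0.9860, 1.9380) x1=(-0.9694, 1.8681, -0.4585) x2=(1.5191, -0.2930, -1.0589) x3=(1.4032, 0.2385, -1.4144)
step 5: x0=(-1.1660, -0.9751, 1.9502) x1=(-0.9595, 1.8603, -0.4331) x2=(1.4972, -0.3062, -1.0645) x3=(1.4237, 0.2219, -1.3914)
step 6: x0=(-1.1913, -0.9643, 1.9624) x1=(-0.9495, 1.8526, -0.4077) x2=(1.4755, -0.3207, -1.0694) x3=(1.4442, 0.2058, -1.3689)
step 7: x0=(-1.2166, -0.9535, 1.9747) x1=(-0.9397, 1.8450, -0.3823) x2=(1.4539, -0.3365, -1.0735) x3=(1.4647, 0.1904, -1.3467)
step 8: x0=(-1.2420, -0.9427, 1.9870) x1=(-0.9299, 1.8374, -0.3569) x2=(1.4324, -0.3538, -1.0770) x3=(1.4852, 0.1758, -1.3250)
step 9: x0=(-1.2674, -0.9319, 1.9995) x1=(-0.9201, 1.8299, -0.3315) x2=(1.4109, -0.3725, -1.0798) x3=(1.5058, 0.1619, -1.3036)
step 10: x0=(-1.2928, -0.9212, 2.0119) x1=(-0.9104, 1.8224, -0.3061) x2=(1.3891, -0.3928, -1.0820) x3=(1.5266, 0.1487, -1.2826)
step 11: x0=(-1.3183, -0.9105, 2.0245) x1=(-0.9008, 1.8151, -0.2807) x2=(1.3669, -0.4146, -1.0838) x3=(1.5476, 0.1363, -1.2618)
step 12: x0=(-1.3438, -0.8999, 2.0371) x1=(-0.8912, 1.8078, -0.2553) x2=(1.3444, -0.4377, -1.0851) x3=(1.5689, 0.1245, -1.2413)
step 13: x0=(-1.3694, -0.8893, 2.0497) x1=(-0.8816, 1.8005, -0.2299) x2=(1.3215, -0.4622, -1.0861) x3=(1.5905, 0.1135, -1.2211)
step 14: x0=(-1.3950, -0.8788, 2.0625) x1=(-0.8722, 1.7934, -0.2045) x2=(1.2980, -0.4879, -1.0868) x3=(1.6124, 0.1030, -1.2009)
step 15: x0=(-1.4206, -0.8682, 2.0752) x1=(-0.8627, 1.7863, -0.1791) x2=(1.2740, -0.5147, -1.0874) x3=(1.6346, 0.0930, -1.1809)
step 16: x0=(-1.4463, -0.8577, 2.0881) x1=(-0.8533, 1.7793, -0.1537) x2=(1.2496, -0.5425, -1.0879) x3=(1.6571, 0.0836, -1.1610)
step 17: x0=(-1.4720, -0.8473, 2.1010) x1=(-0.8440, 1.7723, -0.1283) x2=(1.2246, -0.5712, -1.0883) x3=(1.6800, 0.0745, -1.1412)
step 18: x0=(-1.4978, -0.8369, 2.1140) x1=(-0.8347, 1.7655, -0.1029) x2=(1.1992, -0.6006, -1.0887) x3=(1.7031, 0.0658, -1.1214)
step 19: x0=(-1.5236, -0.8265, 2.1270) x1=(-0.8255, 1.7587, -0.0775) x2=(1.1734, -0.6307, -1.0892) x3=(1.7266, 0.0574, -1.1017)
step 20: x0=(-1.5494, -0.8162, 2.1401) x1=(-0.8163, 1.7520, -0.0520) x2=(1.1471, -0.6613, -1.0896) x3=(1.7503, 0.0494, -1.0820)
step 21: x0=(-1.5753, -0.8058, 2.1532) x1=(-0.8072, 1.7453, -0.0266) x2=(1.1205, -0.6926, -1.0901) x3=(1.7742, 0.0415, -1.0622)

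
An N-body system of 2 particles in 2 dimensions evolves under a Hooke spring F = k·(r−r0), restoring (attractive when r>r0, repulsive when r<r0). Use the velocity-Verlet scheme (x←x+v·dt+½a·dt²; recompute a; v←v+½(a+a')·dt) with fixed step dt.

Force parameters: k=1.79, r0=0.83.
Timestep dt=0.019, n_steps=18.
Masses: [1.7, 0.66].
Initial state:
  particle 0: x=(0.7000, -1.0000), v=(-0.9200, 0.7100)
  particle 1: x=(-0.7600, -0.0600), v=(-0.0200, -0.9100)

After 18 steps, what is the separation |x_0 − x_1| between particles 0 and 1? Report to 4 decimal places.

1.0649

step 0: x0=(0.7000, -1.0000) x1=(-0.7600, -0.0600)
step 1: x0=(0.6824, -0.9864) x1=(-0.7600, -0.0775)
step 2: x0=(0.6645, -0.9727) x1=(-0.7593, -0.0955)
step 3: x0=(0.6463, -0.9587) x1=(-0.7579, -0.1139)
step 4: x0=(0.6278, -0.9446) x1=(-0.7558, -0.1328)
step 5: x0=(0.6092, -0.9304) x1=(-0.7530, -0.1520)
step 6: x0=(0.5902, -0.9160) x1=(-0.7496, -0.1715)
step 7: x0=(0.5710, -0.9015) x1=(-0.7457, -0.1914)
step 8: x0=(0.5516, -0.8869) x1=(-0.7411, -0.2117)
step 9: x0=(0.5320, -0.8722) x1=(-0.7360, -0.2322)
step 10: x0=(0.5122, -0.8573) x1=(-0.7304, -0.2529)
step 11: x0=(0.4922, -0.8424) x1=(-0.7243, -0.2739)
step 12: x0=(0.4721, -0.8274) x1=(-0.7177, -0.2951)
step 13: x0=(0.4517, -0.8123) x1=(-0.7107, -0.3165)
step 14: x0=(0.4312, -0.7972) x1=(-0.7034, -0.3381)
step 15: x0=(0.4106, -0.7819) x1=(-0.6956, -0.3598)
step 16: x0=(0.3898, -0.7667) x1=(-0.6876, -0.3816)
step 17: x0=(0.3690, -0.7514) x1=(-0.6792, -0.4036)
step 18: x0=(0.3480, -0.7361) x1=(-0.6706, -0.4256)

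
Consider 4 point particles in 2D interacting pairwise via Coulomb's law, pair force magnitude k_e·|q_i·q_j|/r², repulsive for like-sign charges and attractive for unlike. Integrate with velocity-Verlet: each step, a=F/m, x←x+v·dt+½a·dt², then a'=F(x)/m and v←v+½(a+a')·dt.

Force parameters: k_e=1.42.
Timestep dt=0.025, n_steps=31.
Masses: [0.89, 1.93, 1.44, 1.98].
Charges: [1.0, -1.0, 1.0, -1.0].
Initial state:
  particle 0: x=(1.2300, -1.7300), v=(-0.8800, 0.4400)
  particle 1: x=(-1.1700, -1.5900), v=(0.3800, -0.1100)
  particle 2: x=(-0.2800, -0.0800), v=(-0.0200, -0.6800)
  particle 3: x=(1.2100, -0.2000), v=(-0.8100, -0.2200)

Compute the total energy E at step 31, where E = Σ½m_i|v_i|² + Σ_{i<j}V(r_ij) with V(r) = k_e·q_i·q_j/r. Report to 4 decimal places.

step 0: x0=(1.2300, -1.7300) x1=(-1.1700, -1.5900) x2=(-0.2800, -0.0800) x3=(1.2100, -0.2000)
step 1: x0=(1.2080, -1.7189) x1=(-1.1604, -1.5927) x2=(-0.2805, -0.0971) x3=(1.1897, -0.2056)
step 2: x0=(1.1859, -1.7074) x1=(-1.1508, -1.5953) x2=(-0.2808, -0.1142) x3=(1.1692, -0.2113)
step 3: x0=(1.1638, -1.6957) x1=(-1.1410, -1.5978) x2=(-0.2811, -0.1315) x3=(1.1486, -0.2172)
step 4: x0=(1.1417, -1.6836) x1=(-1.1311, -1.6002) x2=(-0.2812, -0.1488) x3=(1.1278, -0.2232)
step 5: x0=(1.1195, -1.6713) x1=(-1.1212, -1.6025) x2=(-0.2813, -0.1663) x3=(1.1068, -0.2294)
step 6: x0=(1.0972, -1.6586) x1=(-1.1110, -1.6047) x2=(-0.2813, -0.1839) x3=(1.0857, -0.2358)
step 7: x0=(1.0750, -1.6457) x1=(-1.1008, -1.6068) x2=(-0.2811, -0.2015) x3=(1.0644, -0.2423)
step 8: x0=(1.0526, -1.6324) x1=(-1.0905, -1.6088) x2=(-0.2808, -0.2193) x3=(1.0429, -0.2491)
step 9: x0=(1.0303, -1.6187) x1=(-1.0800, -1.6107) x2=(-0.2804, -0.2371) x3=(1.0212, -0.2560)
step 10: x0=(1.0079, -1.6048) x1=(-1.0693, -1.6124) x2=(-0.2799, -0.2551) x3=(0.9993, -0.2631)
step 11: x0=(0.9855, -1.5904) x1=(-1.0586, -1.6141) x2=(-0.2793, -0.2731) x3=(0.9771, -0.2704)
step 12: x0=(0.9630, -1.5758) x1=(-1.0477, -1.6156) x2=(-0.2785, -0.2912) x3=(0.9548, -0.2780)
step 13: x0=(0.9405, -1.5607) x1=(-1.0366, -1.6169) x2=(-0.2776, -0.3094) x3=(0.9322, -0.2858)
step 14: x0=(0.9180, -1.5453) x1=(-1.0254, -1.6182) x2=(-0.2765, -0.3277) x3=(0.9094, -0.2938)
step 15: x0=(0.8954, -1.5295) x1=(-1.0141, -1.6193) x2=(-0.2753, -0.3461) x3=(0.8864, -0.3020)
step 16: x0=(0.8728, -1.5134) x1=(-1.0026, -1.6203) x2=(-0.2740, -0.3645) x3=(0.8631, -0.3105)
step 17: x0=(0.8502, -1.4968) x1=(-0.9909, -1.6211) x2=(-0.2724, -0.3830) x3=(0.8395, -0.3193)
step 18: x0=(0.8276, -1.4798) x1=(-0.9790, -1.6218) x2=(-0.2707, -0.4016) x3=(0.8156, -0.3284)
step 19: x0=(0.8050, -1.4623) x1=(-0.9670, -1.6223) x2=(-0.2689, -0.4202) x3=(0.7915, -0.3378)
step 20: x0=(0.7823, -1.4444) x1=(-0.9548, -1.6226) x2=(-0.2668, -0.4388) x3=(0.7670, -0.3476)
step 21: x0=(0.7597, -1.4261) x1=(-0.9424, -1.6228) x2=(-0.2645, -0.4575) x3=(0.7422, -0.3576)
step 22: x0=(0.7371, -1.4072) x1=(-0.9298, -1.6229) x2=(-0.2621, -0.4762) x3=(0.7170, -0.3681)
step 23: x0=(0.7145, -1.3879) x1=(-0.9170, -1.6227) x2=(-0.2594, -0.4949) x3=(0.6915, -0.3790)
step 24: x0=(0.6920, -1.3680) x1=(-0.9039, -1.6223) x2=(-0.2565, -0.5136) x3=(0.6656, -0.3902)
step 25: x0=(0.6694, -1.3475) x1=(-0.8907, -1.6218) x2=(-0.2534, -0.5323) x3=(0.6392, -0.4020)
step 26: x0=(0.6470, -1.3264) x1=(-0.8772, -1.6210) x2=(-0.2500, -0.5509) x3=(0.6125, -0.4143)
step 27: x0=(0.6246, -1.3047) x1=(-0.8634, -1.6200) x2=(-0.2463, -0.5695) x3=(0.5852, -0.4271)
step 28: x0=(0.6024, -1.2823) x1=(-0.8495, -1.6188) x2=(-0.2424, -0.5880) x3=(0.5575, -0.4405)
step 29: x0=(0.5803, -1.2590) x1=(-0.8352, -1.6174) x2=(-0.2382, -0.6063) x3=(0.5293, -0.4546)
step 30: x0=(0.5583, -1.2350) x1=(-0.8207, -1.6157) x2=(-0.2336, -0.6245) x3=(0.5004, -0.4694)
step 31: x0=(0.5366, -1.2100) x1=(-0.8059, -1.6138) x2=(-0.2287, -0.6425) x3=(0.4710, -0.4851)
step 0 velocities: v0=(-0.8800, 0.4400) v1=(0.3800, -0.1100) v2=(-0.0200, -0.6800) v3=(-0.8100, -0.2200)
step 0: KE=1.6125, PE=-2.1287, E=-0.5162
step 31 velocities: v0=(-0.8660, 1.0219) v1=(0.5975, 0.0831) v2=(0.2034, -0.7142) v3=(-1.1907, -0.6449)
step 31: KE=3.3621, PE=-3.8770, E=-0.5149

-0.5149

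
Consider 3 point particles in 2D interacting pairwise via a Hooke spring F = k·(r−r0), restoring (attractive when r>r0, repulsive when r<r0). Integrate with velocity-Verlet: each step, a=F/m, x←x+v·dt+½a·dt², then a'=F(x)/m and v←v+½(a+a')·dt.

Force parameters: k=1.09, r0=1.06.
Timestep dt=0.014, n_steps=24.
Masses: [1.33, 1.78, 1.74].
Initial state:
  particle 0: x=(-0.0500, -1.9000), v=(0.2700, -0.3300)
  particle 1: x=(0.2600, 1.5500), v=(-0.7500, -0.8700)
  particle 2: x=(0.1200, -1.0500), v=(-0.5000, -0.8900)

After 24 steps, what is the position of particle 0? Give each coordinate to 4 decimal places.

step 0: x0=(-0.0500, -1.9000) x1=(0.2600, 1.5500) x2=(0.1200, -1.0500)
step 1: x0=(-0.0462, -1.9044) x1=(0.2495, 1.5376) x2=(0.1130, -1.0624)
step 2: x0=(-0.0424, -1.9085) x1=(0.2389, 1.5247) x2=(0.1060, -1.0745)
step 3: x0=(-0.0385, -1.9123) x1=(0.2283, 1.5113) x2=(0.0991, -1.0864)
step 4: x0=(-0.0347, -1.9157) x1=(0.2177, 1.4975) x2=(0.0921, -1.0981)
step 5: x0=(-0.0308, -1.9187) x1=(0.2071, 1.4832) x2=(0.0852, -1.1096)
step 6: x0=(-0.0269, -1.9215) x1=(0.1964, 1.4685) x2=(0.0783, -1.1209)
step 7: x0=(-0.0229, -1.9238) x1=(0.1857, 1.4532) x2=(0.0713, -1.1320)
step 8: x0=(-0.0190, -1.9259) x1=(0.1750, 1.4376) x2=(0.0644, -1.1428)
step 9: x0=(-0.0150, -1.9276) x1=(0.1642, 1.4214) x2=(0.0576, -1.1534)
step 10: x0=(-0.0110, -1.9290) x1=(0.1535, 1.4048) x2=(0.0507, -1.1638)
step 11: x0=(-0.0070, -1.9301) x1=(0.1427, 1.3878) x2=(0.0438, -1.1740)
step 12: x0=(-0.0030, -1.9309) x1=(0.1319, 1.3702) x2=(0.0370, -1.1839)
step 13: x0=(0.0010, -1.9313) x1=(0.1210, 1.3523) x2=(0.0301, -1.1937)
step 14: x0=(0.0050, -1.9315) x1=(0.1102, 1.3339) x2=(0.0233, -1.2032)
step 15: x0=(0.0091, -1.9314) x1=(0.0993, 1.3150) x2=(0.0164, -1.2125)
step 16: x0=(0.0131, -1.9309) x1=(0.0884, 1.2958) x2=(0.0096, -1.2215)
step 17: x0=(0.0172, -1.9302) x1=(0.0776, 1.2761) x2=(0.0028, -1.2304)
step 18: x0=(0.0213, -1.9292) x1=(0.0667, 1.2559) x2=(-0.0040, -1.2390)
step 19: x0=(0.0253, -1.9279) x1=(0.0558, 1.2353) x2=(-0.0108, -1.2474)
step 20: x0=(0.0294, -1.9263) x1=(0.0448, 1.2143) x2=(-0.0176, -1.2556)
step 21: x0=(0.0335, -1.9244) x1=(0.0339, 1.1929) x2=(-0.0245, -1.2635)
step 22: x0=(0.0376, -1.9223) x1=(0.0230, 1.1711) x2=(-0.0313, -1.2713)
step 23: x0=(0.0417, -1.9199) x1=(0.0121, 1.1488) x2=(-0.0381, -1.2788)
step 24: x0=(0.0458, -1.9173) x1=(0.0012, 1.1262) x2=(-0.0449, -1.2861)

(0.0458, -1.9173)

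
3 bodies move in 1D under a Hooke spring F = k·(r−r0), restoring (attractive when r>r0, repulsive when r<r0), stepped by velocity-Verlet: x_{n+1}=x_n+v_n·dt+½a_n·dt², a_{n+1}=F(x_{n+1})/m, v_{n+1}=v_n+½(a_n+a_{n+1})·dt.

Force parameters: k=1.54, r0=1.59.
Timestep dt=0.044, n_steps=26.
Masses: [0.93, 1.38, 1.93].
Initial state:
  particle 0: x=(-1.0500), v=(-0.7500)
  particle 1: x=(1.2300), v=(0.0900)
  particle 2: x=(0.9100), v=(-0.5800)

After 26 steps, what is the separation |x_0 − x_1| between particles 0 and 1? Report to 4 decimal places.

step 0: x0=(-1.0500) x1=(1.2300) x2=(0.9100)
step 1: x0=(-1.0813) x1=(1.2346) x2=(0.8832)
step 2: x0=(-1.1091) x1=(1.2403) x2=(0.8539)
step 3: x0=(-1.1332) x1=(1.2469) x2=(0.8222)
step 4: x0=(-1.1537) x1=(1.2544) x2=(0.7881)
step 5: x0=(-1.1703) x1=(1.2625) x2=(0.7518)
step 6: x0=(-1.1833) x1=(1.2712) x2=(0.7132)
step 7: x0=(-1.1924) x1=(1.2802) x2=(0.6726)
step 8: x0=(-1.1979) x1=(1.2894) x2=(0.6301)
step 9: x0=(-1.1997) x1=(1.2987) x2=(0.5857)
step 10: x0=(-1.1980) x1=(1.3079) x2=(0.5397)
step 11: x0=(-1.1929) x1=(1.3169) x2=(0.4922)
step 12: x0=(-1.1845) x1=(1.3256) x2=(0.4434)
step 13: x0=(-1.1730) x1=(1.3338) x2=(0.3934)
step 14: x0=(-1.1587) x1=(1.3414) x2=(0.3424)
step 15: x0=(-1.1417) x1=(1.3484) x2=(0.2907)
step 16: x0=(-1.1224) x1=(1.3546) x2=(0.2384)
step 17: x0=(-1.1010) x1=(1.3598) x2=(0.1857)
step 18: x0=(-1.0777) x1=(1.3641) x2=(0.1328)
step 19: x0=(-1.0529) x1=(1.3673) x2=(0.0800)
step 20: x0=(-1.0270) x1=(1.3694) x2=(0.0274)
step 21: x0=(-1.0001) x1=(1.3703) x2=(-0.0247)
step 22: x0=(-0.9727) x1=(1.3699) x2=(-0.0762)
step 23: x0=(-0.9452) x1=(1.3682) x2=(-0.1269)
step 24: x0=(-0.9178) x1=(1.3651) x2=(-0.1765)
step 25: x0=(-0.8909) x1=(1.3607) x2=(-0.2249)
step 26: x0=(-0.8648) x1=(1.3548) x2=(-0.2718)

2.2196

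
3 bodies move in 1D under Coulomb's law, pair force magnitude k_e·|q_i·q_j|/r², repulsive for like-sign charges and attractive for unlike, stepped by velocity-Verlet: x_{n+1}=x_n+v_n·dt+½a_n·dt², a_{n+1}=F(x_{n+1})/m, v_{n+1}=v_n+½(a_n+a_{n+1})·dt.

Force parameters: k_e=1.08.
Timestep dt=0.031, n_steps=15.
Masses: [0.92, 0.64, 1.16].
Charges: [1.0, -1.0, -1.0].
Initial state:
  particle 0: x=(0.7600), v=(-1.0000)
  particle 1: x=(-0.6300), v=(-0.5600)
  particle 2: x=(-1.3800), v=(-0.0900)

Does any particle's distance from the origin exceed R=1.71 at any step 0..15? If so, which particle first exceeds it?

no

step 0: x0=(0.7600) x1=(-0.6300) x2=(-1.3800)
step 1: x0=(0.7286) x1=(-0.6455) x2=(-1.3835)
step 2: x0=(0.6963) x1=(-0.6572) x2=(-1.3884)
step 3: x0=(0.6632) x1=(-0.6649) x2=(-1.3948)
step 4: x0=(0.6291) x1=(-0.6687) x2=(-1.4027)
step 5: x0=(0.5941) x1=(-0.6685) x2=(-1.4120)
step 6: x0=(0.5582) x1=(-0.6644) x2=(-1.4227)
step 7: x0=(0.5211) x1=(-0.6563) x2=(-1.4347)
step 8: x0=(0.4830) x1=(-0.6444) x2=(-1.4480)
step 9: x0=(0.4437) x1=(-0.6287) x2=(-1.4624)
step 10: x0=(0.4031) x1=(-0.6093) x2=(-1.4779)
step 11: x0=(0.3611) x1=(-0.5861) x2=(-1.4943)
step 12: x0=(0.3174) x1=(-0.5592) x2=(-1.5115)
step 13: x0=(0.2720) x1=(-0.5284) x2=(-1.5294)
step 14: x0=(0.2245) x1=(-0.4934) x2=(-1.5480)
step 15: x0=(0.1744) x1=(-0.4538) x2=(-1.5671)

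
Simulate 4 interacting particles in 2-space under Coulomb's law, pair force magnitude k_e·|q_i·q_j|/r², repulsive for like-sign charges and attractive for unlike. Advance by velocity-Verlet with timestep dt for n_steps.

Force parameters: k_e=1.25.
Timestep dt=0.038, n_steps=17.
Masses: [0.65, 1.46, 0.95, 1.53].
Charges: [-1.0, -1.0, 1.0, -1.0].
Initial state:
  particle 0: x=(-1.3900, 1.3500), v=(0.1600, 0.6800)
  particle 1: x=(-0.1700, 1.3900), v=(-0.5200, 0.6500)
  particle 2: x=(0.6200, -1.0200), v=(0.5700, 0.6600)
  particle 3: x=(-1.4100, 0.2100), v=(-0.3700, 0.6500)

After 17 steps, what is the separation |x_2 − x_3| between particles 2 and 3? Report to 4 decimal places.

step 0: x0=(-1.3900, 1.3500) x1=(-0.1700, 1.3900) x2=(0.6200, -1.0200) x3=(-1.4100, 0.2100)
step 1: x0=(-1.3847, 1.3768) x1=(-0.1892, 1.4148) x2=(0.6414, -0.9946) x3=(-1.4241, 0.2341)
step 2: x0=(-1.3812, 1.4054) x1=(-0.2071, 1.4397) x2=(0.6623, -0.9686) x3=(-1.4384, 0.2568)
step 3: x0=(-1.3793, 1.4358) x1=(-0.2238, 1.4647) x2=(0.6827, -0.9421) x3=(-1.4528, 0.2783)
step 4: x0=(-1.3792, 1.4680) x1=(-0.2391, 1.4899) x2=(0.7026, -0.9150) x3=(-1.4674, 0.2986)
step 5: x0=(-1.3809, 1.5020) x1=(-0.2532, 1.5153) x2=(0.7220, -0.8873) x3=(-1.4822, 0.3176)
step 6: x0=(-1.3845, 1.5378) x1=(-0.2659, 1.5407) x2=(0.7409, -0.8590) x3=(-1.4972, 0.3354)
step 7: x0=(-1.3899, 1.5752) x1=(-0.2772, 1.5663) x2=(0.7593, -0.8303) x3=(-1.5124, 0.3520)
step 8: x0=(-1.3972, 1.6142) x1=(-0.2872, 1.5920) x2=(0.7773, -0.8010) x3=(-1.5278, 0.3675)
step 9: x0=(-1.4063, 1.6549) x1=(-0.2958, 1.6178) x2=(0.7947, -0.7712) x3=(-1.5434, 0.3819)
step 10: x0=(-1.4174, 1.6971) x1=(-0.3031, 1.6437) x2=(0.8117, -0.7409) x3=(-1.5592, 0.3953)
step 11: x0=(-1.4304, 1.7409) x1=(-0.3090, 1.6697) x2=(0.8281, -0.7100) x3=(-1.5752, 0.4076)
step 12: x0=(-1.4452, 1.7861) x1=(-0.3136, 1.6957) x2=(0.8441, -0.6787) x3=(-1.5913, 0.4190)
step 13: x0=(-1.4618, 1.8328) x1=(-0.3169, 1.7217) x2=(0.8596, -0.6470) x3=(-1.6076, 0.4294)
step 14: x0=(-1.4802, 1.8810) x1=(-0.3189, 1.7478) x2=(0.8747, -0.6147) x3=(-1.6241, 0.4388)
step 15: x0=(-1.5004, 1.9305) x1=(-0.3197, 1.7738) x2=(0.8893, -0.5820) x3=(-1.6407, 0.4475)
step 16: x0=(-1.5222, 1.9813) x1=(-0.3193, 1.7999) x2=(0.9034, -0.5489) x3=(-1.6575, 0.4553)
step 17: x0=(-1.5456, 2.0334) x1=(-0.3177, 1.8259) x2=(0.9170, -0.5153) x3=(-1.6744, 0.4623)

2.7697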